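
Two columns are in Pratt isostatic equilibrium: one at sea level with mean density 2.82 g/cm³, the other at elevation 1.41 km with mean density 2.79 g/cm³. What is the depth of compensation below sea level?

ρ_ref D = ρ (D + h) → D (ρ_ref − ρ) = ρ h.
D = ρ h/(ρ_ref − ρ) = 2.79 × 1.41 km/(2.82 − 2.79) = 131 km.

131 km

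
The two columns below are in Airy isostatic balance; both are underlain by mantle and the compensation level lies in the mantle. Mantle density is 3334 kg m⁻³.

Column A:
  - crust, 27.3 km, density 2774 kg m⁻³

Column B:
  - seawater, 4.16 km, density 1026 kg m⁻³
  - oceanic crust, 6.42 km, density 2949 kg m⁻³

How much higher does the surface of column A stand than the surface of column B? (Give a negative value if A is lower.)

For any compensation level in the mantle, the mantle terms cancel and isostasy reduces to e = (Σt_A − Σt_B) − (Σ(ρt)_A − Σ(ρt)_B) / ρ_m.
Σt_A = 27.3 km; Σt_B = 10.58 km; Σ(ρt)_A = 75730.2; Σ(ρt)_B = 23200.74 (in km·kg m⁻³).
e = (27.3 − 10.58) − (75730.2 − 23200.74) / 3334 = 0.964 km.

0.964 km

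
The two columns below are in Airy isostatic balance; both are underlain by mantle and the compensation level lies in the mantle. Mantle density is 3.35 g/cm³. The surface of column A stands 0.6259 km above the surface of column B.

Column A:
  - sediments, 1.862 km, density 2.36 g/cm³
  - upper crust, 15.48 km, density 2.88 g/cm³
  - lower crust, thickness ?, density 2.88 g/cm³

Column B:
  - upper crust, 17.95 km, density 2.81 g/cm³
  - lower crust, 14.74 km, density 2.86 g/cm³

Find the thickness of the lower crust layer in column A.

Take the compensation level at the base of the deeper column (depth z_c below the surface of column A) and equate Σ ρ_i t_i down to z_c; mantle fills any gap and the z_c terms cancel.
Column A: 1.862×2.36 + 15.48×2.88 + x×2.88 + (z_c − 17.342 − x)×3.35
Column B: 0.6259×0 + 17.95×2.81 + 14.74×2.86 + (z_c − 0.6259 − 32.69)×3.35
The z_c×3.35 term appears on both sides and cancels. Collect the known terms of each column as K = Σ(ρt)_known − 3.35 × (depth of known layers): K_A = 48.97672 − 3.35×17.342 = −9.11898; K_B = 92.5959 − 3.35×(0.6259 + 32.69) = −19.012365.
Balance: K_A − x×(3.35 − 2.88) = K_B, so x = (K_A − K_B)/(3.35 − 2.88) = 9.89339/0.47 = 21 km.

21 km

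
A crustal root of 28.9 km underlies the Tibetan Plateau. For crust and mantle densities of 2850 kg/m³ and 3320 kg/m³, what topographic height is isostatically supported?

In Airy isostatic equilibrium: ρ_c h = (ρ_m − ρ_c) r.
h = r (ρ_m − ρ_c) / ρ_c = 28.9 km × (3320 − 2850) / 2850 = 4.77 km.

4.77 km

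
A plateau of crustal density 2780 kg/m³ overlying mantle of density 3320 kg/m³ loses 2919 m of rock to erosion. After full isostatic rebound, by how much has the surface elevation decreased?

475 m

Rebound u = e ρ_c/ρ_m = 2919 m × 2780/3320 = 2444 m.
Net surface drop = e − u = 2919 m − 2444 m = e (ρ_m − ρ_c)/ρ_m = 475 m.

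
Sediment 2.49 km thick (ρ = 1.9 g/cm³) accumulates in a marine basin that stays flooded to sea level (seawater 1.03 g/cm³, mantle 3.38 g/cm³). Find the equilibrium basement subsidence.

Submarine loading: the sediment displaces seawater, and the subsidence is in turn flooded, so s (ρ_m − ρ_w) = t (ρ_sed − ρ_w).
s = 2.49 km × (1.9 − 1.03) / (3.38 − 1.03) = 0.922 km.

0.922 km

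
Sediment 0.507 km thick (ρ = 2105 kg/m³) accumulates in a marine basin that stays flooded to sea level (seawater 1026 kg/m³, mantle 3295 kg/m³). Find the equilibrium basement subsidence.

Submarine loading: the sediment displaces seawater, and the subsidence is in turn flooded, so s (ρ_m − ρ_w) = t (ρ_sed − ρ_w).
s = 0.507 km × (2105 − 1026) / (3295 − 1026) = 0.241 km.

0.241 km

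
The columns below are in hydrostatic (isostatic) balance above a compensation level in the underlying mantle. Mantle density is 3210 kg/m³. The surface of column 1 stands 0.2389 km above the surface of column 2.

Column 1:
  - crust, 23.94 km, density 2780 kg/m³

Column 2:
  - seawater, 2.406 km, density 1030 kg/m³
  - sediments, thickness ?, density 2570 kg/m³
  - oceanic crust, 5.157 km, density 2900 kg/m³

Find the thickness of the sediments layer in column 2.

4.19 km

Take the compensation level at the base of the deeper column (depth z_c below the surface of column 1) and equate Σ ρ_i t_i down to z_c; mantle fills any gap and the z_c terms cancel.
Column 1: 23.94×2780 + (z_c − 23.94)×3210
Column 2: 0.2389×0 + 2.406×1030 + x×2570 + 5.157×2900 + (z_c − 0.2389 − 7.563 − x)×3210
The z_c×3210 term appears on both sides and cancels. Collect the known terms of each column as K = Σ(ρt)_known − 3210 × (depth of known layers): K_1 = 66553.2 − 3210×23.94 = −10294.2; K_2 = 17433.48 − 3210×(0.2389 + 7.563) = −7610.619.
Balance: K_1 = K_2 − x×(3210 − 2570), so x = (K_2 − K_1)/(3210 − 2570) = 2683.58/640 = 4.19 km.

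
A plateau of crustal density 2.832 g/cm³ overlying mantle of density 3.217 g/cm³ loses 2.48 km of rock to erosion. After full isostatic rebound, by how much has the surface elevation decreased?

Rebound u = e ρ_c/ρ_m = 2.48 km × 2.832/3.217 = 2.183 km.
Net surface drop = e − u = 2.48 km − 2.183 km = e (ρ_m − ρ_c)/ρ_m = 0.297 km.

0.297 km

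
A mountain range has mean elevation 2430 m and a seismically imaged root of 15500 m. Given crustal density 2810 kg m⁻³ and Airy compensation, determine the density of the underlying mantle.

Airy balance: ρ_c h = (ρ_m − ρ_c) r → ρ_m = ρ_c (1 + h/r).
ρ_m = 2810 × (1 + 2430 m/15500 m) = 3250 kg m⁻³.

3250 kg m⁻³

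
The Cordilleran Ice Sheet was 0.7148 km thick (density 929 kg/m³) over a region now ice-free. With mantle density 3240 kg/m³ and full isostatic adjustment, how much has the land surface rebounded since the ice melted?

0.205 km

Removing the load lets mantle flow back in; uplift u satisfies ρ_ice t = ρ_m u.
u = t ρ_ice/ρ_m = 0.7148 km × 929/3240 = 0.205 km.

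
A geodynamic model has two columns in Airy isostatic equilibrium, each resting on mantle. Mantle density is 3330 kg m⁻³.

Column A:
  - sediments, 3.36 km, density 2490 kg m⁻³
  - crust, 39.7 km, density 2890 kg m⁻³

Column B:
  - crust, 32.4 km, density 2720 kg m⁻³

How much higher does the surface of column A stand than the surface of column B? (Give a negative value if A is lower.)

For any compensation level in the mantle, the mantle terms cancel and isostasy reduces to e = (Σt_A − Σt_B) − (Σ(ρt)_A − Σ(ρt)_B) / ρ_m.
Σt_A = 43.06 km; Σt_B = 32.4 km; Σ(ρt)_A = 123099.4; Σ(ρt)_B = 88128 (in km·kg m⁻³).
e = (43.06 − 32.4) − (123099.4 − 88128) / 3330 = 0.158 km.

0.158 km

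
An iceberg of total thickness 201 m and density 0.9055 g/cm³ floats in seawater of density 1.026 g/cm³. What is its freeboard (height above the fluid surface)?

23.6 m

Floating equilibrium: submerged depth d = t ρ_obj/ρ_fluid = 201 m × 0.9055/1.026 = 177.4 m.
Freeboard = t − d = 201 m − 177.4 m = 23.6 m.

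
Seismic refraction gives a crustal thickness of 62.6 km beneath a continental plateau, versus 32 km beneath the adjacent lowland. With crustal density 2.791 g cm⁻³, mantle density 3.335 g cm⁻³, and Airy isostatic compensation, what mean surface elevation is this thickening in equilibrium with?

Excess crust Δ = 62.6 km − 32 km = 30.6 km, split between elevation h and root r with h + r = Δ.
Airy balance ρ_c h = (ρ_m − ρ_c) r gives r = h ρ_c/(ρ_m − ρ_c), so h (1 + ρ_c/(ρ_m − ρ_c)) = Δ, i.e. h = Δ (ρ_m − ρ_c)/ρ_m.
h = 30.6 km × 0.544/3.335 = 4.99 km.

4.99 km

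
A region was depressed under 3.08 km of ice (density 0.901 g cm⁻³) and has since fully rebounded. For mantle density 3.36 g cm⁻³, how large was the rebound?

0.826 km

Removing the load lets mantle flow back in; uplift u satisfies ρ_ice t = ρ_m u.
u = t ρ_ice/ρ_m = 3.08 km × 0.901/3.36 = 0.826 km.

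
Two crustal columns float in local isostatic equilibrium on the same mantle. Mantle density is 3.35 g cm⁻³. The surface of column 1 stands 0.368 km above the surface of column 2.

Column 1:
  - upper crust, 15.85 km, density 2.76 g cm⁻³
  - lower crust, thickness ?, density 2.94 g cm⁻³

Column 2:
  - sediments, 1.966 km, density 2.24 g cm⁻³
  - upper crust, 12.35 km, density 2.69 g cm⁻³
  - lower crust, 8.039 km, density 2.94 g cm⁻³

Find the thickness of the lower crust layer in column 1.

Take the compensation level at the base of the deeper column (depth z_c below the surface of column 1) and equate Σ ρ_i t_i down to z_c; mantle fills any gap and the z_c terms cancel.
Column 1: 15.85×2.76 + x×2.94 + (z_c − 15.85 − x)×3.35
Column 2: 0.368×0 + 1.966×2.24 + 12.35×2.69 + 8.039×2.94 + (z_c − 0.368 − 22.355)×3.35
The z_c×3.35 term appears on both sides and cancels. Collect the known terms of each column as K = Σ(ρt)_known − 3.35 × (depth of known layers): K_1 = 43.746 − 3.35×15.85 = −9.3515; K_2 = 61.26 − 3.35×(0.368 + 22.355) = −14.86205.
Balance: K_1 − x×(3.35 − 2.94) = K_2, so x = (K_1 − K_2)/(3.35 − 2.94) = 5.51055/0.41 = 13.4 km.

13.4 km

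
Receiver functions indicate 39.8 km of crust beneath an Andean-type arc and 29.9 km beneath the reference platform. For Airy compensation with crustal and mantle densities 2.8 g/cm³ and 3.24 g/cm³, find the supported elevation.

1.34 km

Excess crust Δ = 39.8 km − 29.9 km = 9.9 km, split between elevation h and root r with h + r = Δ.
Airy balance ρ_c h = (ρ_m − ρ_c) r gives r = h ρ_c/(ρ_m − ρ_c), so h (1 + ρ_c/(ρ_m − ρ_c)) = Δ, i.e. h = Δ (ρ_m − ρ_c)/ρ_m.
h = 9.9 km × 0.44/3.24 = 1.34 km.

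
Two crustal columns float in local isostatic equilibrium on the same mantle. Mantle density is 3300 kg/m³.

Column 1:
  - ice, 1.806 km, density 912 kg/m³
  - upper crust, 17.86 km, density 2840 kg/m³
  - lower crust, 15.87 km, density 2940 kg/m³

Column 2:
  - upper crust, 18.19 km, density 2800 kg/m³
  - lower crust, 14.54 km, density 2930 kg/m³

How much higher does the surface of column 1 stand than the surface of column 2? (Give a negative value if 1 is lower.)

For any compensation level in the mantle, the mantle terms cancel and isostasy reduces to e = (Σt_1 − Σt_2) − (Σ(ρt)_1 − Σ(ρt)_2) / ρ_m.
Σt_1 = 35.536 km; Σt_2 = 32.73 km; Σ(ρt)_1 = 99027.272; Σ(ρt)_2 = 93534.2 (in km·kg/m³).
e = (35.536 − 32.73) − (99027.272 − 93534.2) / 3300 = 1.14 km.

1.14 km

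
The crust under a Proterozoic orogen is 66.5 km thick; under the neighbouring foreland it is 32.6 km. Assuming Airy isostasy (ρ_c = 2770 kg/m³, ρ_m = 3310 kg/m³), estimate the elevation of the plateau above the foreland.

Excess crust Δ = 66.5 km − 32.6 km = 33.9 km, split between elevation h and root r with h + r = Δ.
Airy balance ρ_c h = (ρ_m − ρ_c) r gives r = h ρ_c/(ρ_m − ρ_c), so h (1 + ρ_c/(ρ_m − ρ_c)) = Δ, i.e. h = Δ (ρ_m − ρ_c)/ρ_m.
h = 33.9 km × 540/3310 = 5.53 km.

5.53 km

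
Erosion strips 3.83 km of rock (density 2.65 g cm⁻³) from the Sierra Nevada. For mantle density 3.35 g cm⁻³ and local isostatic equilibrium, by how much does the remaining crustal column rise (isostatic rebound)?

3.03 km

Unloading: uplift u = e ρ_c/ρ_m = 3.83 km × 2.65/3.35 = 3.03 km.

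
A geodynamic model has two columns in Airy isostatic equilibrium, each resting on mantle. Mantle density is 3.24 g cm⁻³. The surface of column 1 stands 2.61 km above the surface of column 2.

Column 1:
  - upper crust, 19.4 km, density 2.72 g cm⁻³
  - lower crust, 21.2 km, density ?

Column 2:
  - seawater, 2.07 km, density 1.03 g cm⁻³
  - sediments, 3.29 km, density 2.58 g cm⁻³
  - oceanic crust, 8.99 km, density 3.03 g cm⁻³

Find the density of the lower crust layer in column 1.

2.91 g cm⁻³

Take the compensation level at the base of the deeper column (depth z_c below the surface of column 1) and equate Σ ρ_i t_i down to z_c; mantle fills any gap and the z_c terms cancel.
Column 1: 19.4×2.72 + 21.2×ρ + (z_c − 40.6)×3.24
Column 2: 2.61×0 + 2.07×1.03 + 3.29×2.58 + 8.99×3.03 + (z_c − 2.61 − 14.35)×3.24
The z_c×3.24 term appears on both sides and cancels. Collect the known terms of each column as K = Σ(ρt)_known − 3.24 × (depth of known layers): K_1 = 52.768 − 3.24×40.6 = −78.776; K_2 = 37.86 − 3.24×(2.61 + 14.35) = −17.0904.
Balance: K_1 + 21.2×ρ = K_2, so ρ = (K_2 − K_1)/21.2 = 61.6856/21.2 = 2.91 g cm⁻³.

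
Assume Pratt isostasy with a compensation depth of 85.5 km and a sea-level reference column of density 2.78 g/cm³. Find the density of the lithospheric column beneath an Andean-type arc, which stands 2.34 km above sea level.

2.71 g/cm³

Pratt balance: ρ_ref D = ρ (D + h).
ρ = ρ_ref D/(D + h) = 2.78 × 85.5 km/(85.5 km + 2.34 km) = 2.71 g/cm³.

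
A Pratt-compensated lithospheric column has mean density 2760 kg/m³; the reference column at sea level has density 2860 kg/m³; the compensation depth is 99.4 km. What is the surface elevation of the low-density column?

3.6 km

ρ_ref D = ρ (D + h) → h = D (ρ_ref − ρ)/ρ.
h = 99.4 km × (2860 − 2760)/2760 = 3.6 km.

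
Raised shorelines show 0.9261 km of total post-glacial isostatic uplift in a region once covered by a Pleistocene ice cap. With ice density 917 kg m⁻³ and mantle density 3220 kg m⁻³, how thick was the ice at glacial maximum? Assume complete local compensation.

3.25 km

u = t ρ_ice/ρ_m → t = u ρ_m/ρ_ice = 0.9261 km × 3220/917 = 3.25 km.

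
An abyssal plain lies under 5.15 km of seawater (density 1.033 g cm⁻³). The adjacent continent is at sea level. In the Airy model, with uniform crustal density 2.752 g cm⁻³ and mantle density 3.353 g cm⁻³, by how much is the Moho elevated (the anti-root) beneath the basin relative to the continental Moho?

14.7 km

Balancing pressure at the compensation depth: replacing crust with seawater at the top is compensated by replacing crust with mantle at the base: d (ρ_c − ρ_w) = a (ρ_m − ρ_c).
a = d (ρ_c − ρ_w)/(ρ_m − ρ_c) = 5.15 km × 1.719/0.601 = 14.7 km.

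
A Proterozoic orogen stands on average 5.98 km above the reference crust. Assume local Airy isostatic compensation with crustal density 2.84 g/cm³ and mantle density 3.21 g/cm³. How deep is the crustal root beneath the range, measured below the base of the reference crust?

In Airy isostatic equilibrium: the weight of the topography is balanced by the buoyancy of the root, ρ_c h = (ρ_m − ρ_c) r.
r = h · ρ_c / (ρ_m − ρ_c) = 5.98 km × 2.84 / (3.21 − 2.84) = 45.9 km.

45.9 km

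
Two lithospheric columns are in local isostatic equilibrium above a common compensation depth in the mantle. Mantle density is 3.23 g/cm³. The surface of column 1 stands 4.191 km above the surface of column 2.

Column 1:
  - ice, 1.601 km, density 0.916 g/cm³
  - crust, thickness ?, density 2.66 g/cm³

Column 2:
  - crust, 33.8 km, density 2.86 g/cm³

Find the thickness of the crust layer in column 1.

Take the compensation level at the base of the deeper column (depth z_c below the surface of column 1) and equate Σ ρ_i t_i down to z_c; mantle fills any gap and the z_c terms cancel.
Column 1: 1.601×0.916 + x×2.66 + (z_c − 1.601 − x)×3.23
Column 2: 4.191×0 + 33.8×2.86 + (z_c − 4.191 − 33.8)×3.23
The z_c×3.23 term appears on both sides and cancels. Collect the known terms of each column as K = Σ(ρt)_known − 3.23 × (depth of known layers): K_1 = 1.466516 − 3.23×1.601 = −3.704714; K_2 = 96.668 − 3.23×(4.191 + 33.8) = −26.04293.
Balance: K_1 − x×(3.23 − 2.66) = K_2, so x = (K_1 − K_2)/(3.23 − 2.66) = 22.3382/0.57 = 39.2 km.

39.2 km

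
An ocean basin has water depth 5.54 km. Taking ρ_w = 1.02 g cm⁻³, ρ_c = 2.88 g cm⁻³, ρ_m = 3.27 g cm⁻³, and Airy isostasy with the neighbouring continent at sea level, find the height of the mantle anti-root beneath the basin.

26.4 km

By Archimedes' principle applied to the lithosphere: replacing crust with seawater at the top is compensated by replacing crust with mantle at the base: d (ρ_c − ρ_w) = a (ρ_m − ρ_c).
a = d (ρ_c − ρ_w)/(ρ_m − ρ_c) = 5.54 km × 1.86/0.39 = 26.4 km.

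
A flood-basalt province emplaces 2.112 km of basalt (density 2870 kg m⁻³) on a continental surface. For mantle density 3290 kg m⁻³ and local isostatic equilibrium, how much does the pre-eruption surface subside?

1.84 km

Subaerial loading: s = t ρ_load / ρ_m.
s = 2.112 km × 2870/3290 = 1.84 km.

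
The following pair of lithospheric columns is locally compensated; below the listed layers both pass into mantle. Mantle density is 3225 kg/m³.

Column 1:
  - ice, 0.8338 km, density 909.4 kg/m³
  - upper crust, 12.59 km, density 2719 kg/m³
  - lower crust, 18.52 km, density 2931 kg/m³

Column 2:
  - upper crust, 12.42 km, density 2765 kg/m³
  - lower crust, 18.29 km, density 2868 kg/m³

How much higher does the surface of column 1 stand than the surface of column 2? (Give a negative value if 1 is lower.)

0.466 km

For any compensation level in the mantle, the mantle terms cancel and isostasy reduces to e = (Σt_1 − Σt_2) − (Σ(ρt)_1 − Σ(ρt)_2) / ρ_m.
Σt_1 = 31.9438 km; Σt_2 = 30.71 km; Σ(ρt)_1 = 89272.5877; Σ(ρt)_2 = 86797.02 (in km·kg/m³).
e = (31.9438 − 30.71) − (89272.5877 − 86797.02) / 3225 = 0.466 km.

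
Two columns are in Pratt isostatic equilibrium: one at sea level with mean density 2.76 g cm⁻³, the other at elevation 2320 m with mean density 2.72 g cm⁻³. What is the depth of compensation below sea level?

ρ_ref D = ρ (D + h) → D (ρ_ref − ρ) = ρ h.
D = ρ h/(ρ_ref − ρ) = 2.72 × 2320 m/(2.76 − 2.72) = 158000 m.

158000 m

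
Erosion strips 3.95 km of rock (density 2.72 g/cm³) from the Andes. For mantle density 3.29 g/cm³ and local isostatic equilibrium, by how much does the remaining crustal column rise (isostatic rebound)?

Unloading: uplift u = e ρ_c/ρ_m = 3.95 km × 2.72/3.29 = 3.27 km.

3.27 km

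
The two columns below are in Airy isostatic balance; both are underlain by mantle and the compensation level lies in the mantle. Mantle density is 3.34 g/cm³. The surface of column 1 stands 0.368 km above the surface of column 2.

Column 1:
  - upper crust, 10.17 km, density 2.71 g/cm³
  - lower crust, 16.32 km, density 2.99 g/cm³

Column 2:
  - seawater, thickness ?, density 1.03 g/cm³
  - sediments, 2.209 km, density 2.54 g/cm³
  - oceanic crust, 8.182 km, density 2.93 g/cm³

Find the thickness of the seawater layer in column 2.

Take the compensation level at the base of the deeper column (depth z_c below the surface of column 1) and equate Σ ρ_i t_i down to z_c; mantle fills any gap and the z_c terms cancel.
Column 1: 10.17×2.71 + 16.32×2.99 + (z_c − 26.49)×3.34
Column 2: 0.368×0 + x×1.03 + 2.209×2.54 + 8.182×2.93 + (z_c − 0.368 − 10.391 − x)×3.34
The z_c×3.34 term appears on both sides and cancels. Collect the known terms of each column as K = Σ(ρt)_known − 3.34 × (depth of known layers): K_1 = 76.3575 − 3.34×26.49 = −12.1191; K_2 = 29.58412 − 3.34×(0.368 + 10.391) = −6.35094.
Balance: K_1 = K_2 − x×(3.34 − 1.03), so x = (K_2 − K_1)/(3.34 − 1.03) = 5.76816/2.31 = 2.5 km.

2.5 km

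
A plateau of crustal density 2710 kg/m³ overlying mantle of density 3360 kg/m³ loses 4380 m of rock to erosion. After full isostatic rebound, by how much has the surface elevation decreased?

Rebound u = e ρ_c/ρ_m = 4380 m × 2710/3360 = 3533 m.
Net surface drop = e − u = 4380 m − 3533 m = e (ρ_m − ρ_c)/ρ_m = 847 m.

847 m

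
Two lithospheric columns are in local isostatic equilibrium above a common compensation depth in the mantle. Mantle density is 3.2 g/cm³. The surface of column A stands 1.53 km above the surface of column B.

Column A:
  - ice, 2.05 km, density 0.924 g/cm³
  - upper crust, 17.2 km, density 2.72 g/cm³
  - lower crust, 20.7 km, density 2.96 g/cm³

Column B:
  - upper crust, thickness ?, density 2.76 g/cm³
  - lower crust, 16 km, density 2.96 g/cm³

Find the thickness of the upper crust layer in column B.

Take the compensation level at the base of the deeper column (depth z_c below the surface of column A) and equate Σ ρ_i t_i down to z_c; mantle fills any gap and the z_c terms cancel.
Column A: 2.05×0.924 + 17.2×2.72 + 20.7×2.96 + (z_c − 39.95)×3.2
Column B: 1.53×0 + x×2.76 + 16×2.96 + (z_c − 1.53 − 16 − x)×3.2
The z_c×3.2 term appears on both sides and cancels. Collect the known terms of each column as K = Σ(ρt)_known − 3.2 × (depth of known layers): K_A = 109.9502 − 3.2×39.95 = −17.8898; K_B = 47.36 − 3.2×(1.53 + 16) = −8.736.
Balance: K_A = K_B − x×(3.2 − 2.76), so x = (K_B − K_A)/(3.2 − 2.76) = 9.1538/0.44 = 20.8 km.

20.8 km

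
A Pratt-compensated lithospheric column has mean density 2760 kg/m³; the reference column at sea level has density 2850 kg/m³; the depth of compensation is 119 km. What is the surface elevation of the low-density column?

3.88 km

ρ_ref D = ρ (D + h) → h = D (ρ_ref − ρ)/ρ.
h = 119 km × (2850 − 2760)/2760 = 3.88 km.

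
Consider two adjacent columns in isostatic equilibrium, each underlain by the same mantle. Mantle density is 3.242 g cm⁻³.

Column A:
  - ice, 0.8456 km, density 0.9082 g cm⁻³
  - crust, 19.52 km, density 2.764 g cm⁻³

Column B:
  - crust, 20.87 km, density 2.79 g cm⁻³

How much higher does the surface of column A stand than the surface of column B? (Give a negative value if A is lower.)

0.577 km

For any compensation level in the mantle, the mantle terms cancel and isostasy reduces to e = (Σt_A − Σt_B) − (Σ(ρt)_A − Σ(ρt)_B) / ρ_m.
Σt_A = 20.3656 km; Σt_B = 20.87 km; Σ(ρt)_A = 54.7212539; Σ(ρt)_B = 58.2273 (in km·g cm⁻³).
e = (20.3656 − 20.87) − (54.7212539 − 58.2273) / 3.242 = 0.577 km.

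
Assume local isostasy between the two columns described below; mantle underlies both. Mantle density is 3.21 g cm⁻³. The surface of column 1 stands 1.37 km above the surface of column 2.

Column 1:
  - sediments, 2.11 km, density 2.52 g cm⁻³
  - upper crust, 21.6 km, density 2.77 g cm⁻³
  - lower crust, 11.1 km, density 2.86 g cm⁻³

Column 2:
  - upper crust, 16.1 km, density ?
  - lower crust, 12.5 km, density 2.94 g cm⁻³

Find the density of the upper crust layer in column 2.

2.77 g cm⁻³

Take the compensation level at the base of the deeper column (depth z_c below the surface of column 1) and equate Σ ρ_i t_i down to z_c; mantle fills any gap and the z_c terms cancel.
Column 1: 2.11×2.52 + 21.6×2.77 + 11.1×2.86 + (z_c − 34.81)×3.21
Column 2: 1.37×0 + 16.1×ρ + 12.5×2.94 + (z_c − 1.37 − 28.6)×3.21
The z_c×3.21 term appears on both sides and cancels. Collect the known terms of each column as K = Σ(ρt)_known − 3.21 × (depth of known layers): K_1 = 96.8952 − 3.21×34.81 = −14.8449; K_2 = 36.75 − 3.21×(1.37 + 28.6) = −59.4537.
Balance: K_1 = K_2 + 16.1×ρ, so ρ = (K_1 − K_2)/16.1 = 44.6088/16.1 = 2.77 g cm⁻³.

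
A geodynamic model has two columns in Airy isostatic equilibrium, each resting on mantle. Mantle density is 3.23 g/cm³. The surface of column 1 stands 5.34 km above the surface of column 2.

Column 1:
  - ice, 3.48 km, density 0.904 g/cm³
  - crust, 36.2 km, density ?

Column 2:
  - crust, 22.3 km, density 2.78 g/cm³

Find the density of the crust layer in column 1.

Take the compensation level at the base of the deeper column (depth z_c below the surface of column 1) and equate Σ ρ_i t_i down to z_c; mantle fills any gap and the z_c terms cancel.
Column 1: 3.48×0.904 + 36.2×ρ + (z_c − 39.68)×3.23
Column 2: 5.34×0 + 22.3×2.78 + (z_c − 5.34 − 22.3)×3.23
The z_c×3.23 term appears on both sides and cancels. Collect the known terms of each column as K = Σ(ρt)_known − 3.23 × (depth of known layers): K_1 = 3.14592 − 3.23×39.68 = −125.02048; K_2 = 61.994 − 3.23×(5.34 + 22.3) = −27.2832.
Balance: K_1 + 36.2×ρ = K_2, so ρ = (K_2 − K_1)/36.2 = 97.7373/36.2 = 2.7 g/cm³.

2.7 g/cm³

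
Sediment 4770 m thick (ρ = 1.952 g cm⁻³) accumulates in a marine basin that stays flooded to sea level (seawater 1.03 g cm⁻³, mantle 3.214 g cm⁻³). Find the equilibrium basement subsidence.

2010 m

Submarine loading: the sediment displaces seawater, and the subsidence is in turn flooded, so s (ρ_m − ρ_w) = t (ρ_sed − ρ_w).
s = 4770 m × (1.952 − 1.03) / (3.214 − 1.03) = 2010 m.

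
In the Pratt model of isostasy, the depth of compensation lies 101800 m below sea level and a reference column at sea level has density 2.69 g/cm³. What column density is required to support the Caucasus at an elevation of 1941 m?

Pratt balance: ρ_ref D = ρ (D + h).
ρ = ρ_ref D/(D + h) = 2.69 × 101800 m/(101800 m + 1941 m) = 2.64 g/cm³.

2.64 g/cm³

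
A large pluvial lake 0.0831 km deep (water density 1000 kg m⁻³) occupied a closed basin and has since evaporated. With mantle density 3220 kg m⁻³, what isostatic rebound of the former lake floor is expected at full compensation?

u = d ρ_w/ρ_m = 0.0831 km × 1000/3220 = 0.0258 km.

0.0258 km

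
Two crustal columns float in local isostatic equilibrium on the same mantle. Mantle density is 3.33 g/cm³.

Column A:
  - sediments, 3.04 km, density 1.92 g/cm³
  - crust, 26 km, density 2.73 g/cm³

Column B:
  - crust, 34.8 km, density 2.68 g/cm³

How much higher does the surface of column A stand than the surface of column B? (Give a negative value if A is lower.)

−0.821 km

For any compensation level in the mantle, the mantle terms cancel and isostasy reduces to e = (Σt_A − Σt_B) − (Σ(ρt)_A − Σ(ρt)_B) / ρ_m.
Σt_A = 29.04 km; Σt_B = 34.8 km; Σ(ρt)_A = 76.8168; Σ(ρt)_B = 93.264 (in km·g/cm³).
e = (29.04 − 34.8) − (76.8168 − 93.264) / 3.33 = −0.821 km.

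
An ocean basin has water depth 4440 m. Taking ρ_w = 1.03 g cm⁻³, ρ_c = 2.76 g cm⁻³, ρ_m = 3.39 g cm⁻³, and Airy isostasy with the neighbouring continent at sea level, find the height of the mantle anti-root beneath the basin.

12200 m

Isostatic balance requires: replacing crust with seawater at the top is compensated by replacing crust with mantle at the base: d (ρ_c − ρ_w) = a (ρ_m − ρ_c).
a = d (ρ_c − ρ_w)/(ρ_m − ρ_c) = 4440 m × 1.73/0.63 = 12200 m.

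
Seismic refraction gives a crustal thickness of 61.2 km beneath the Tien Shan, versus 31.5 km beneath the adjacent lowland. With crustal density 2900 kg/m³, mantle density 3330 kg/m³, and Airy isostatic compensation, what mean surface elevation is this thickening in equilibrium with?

Excess crust Δ = 61.2 km − 31.5 km = 29.7 km, split between elevation h and root r with h + r = Δ.
Airy balance ρ_c h = (ρ_m − ρ_c) r gives r = h ρ_c/(ρ_m − ρ_c), so h (1 + ρ_c/(ρ_m − ρ_c)) = Δ, i.e. h = Δ (ρ_m − ρ_c)/ρ_m.
h = 29.7 km × 430/3330 = 3.84 km.

3.84 km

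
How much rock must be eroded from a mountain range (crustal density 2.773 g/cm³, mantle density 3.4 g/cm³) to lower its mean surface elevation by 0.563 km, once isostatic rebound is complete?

Net drop Δ = e − u = e − e ρ_c/ρ_m = e (ρ_m − ρ_c)/ρ_m.
e = Δ ρ_m/(ρ_m − ρ_c) = 0.563 km × 3.4/0.627 = 3.05 km.

3.05 km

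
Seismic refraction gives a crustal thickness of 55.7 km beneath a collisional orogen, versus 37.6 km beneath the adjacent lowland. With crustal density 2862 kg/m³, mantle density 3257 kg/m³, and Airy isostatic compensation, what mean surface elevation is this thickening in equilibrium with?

Excess crust Δ = 55.7 km − 37.6 km = 18.1 km, split between elevation h and root r with h + r = Δ.
Airy balance ρ_c h = (ρ_m − ρ_c) r gives r = h ρ_c/(ρ_m − ρ_c), so h (1 + ρ_c/(ρ_m − ρ_c)) = Δ, i.e. h = Δ (ρ_m − ρ_c)/ρ_m.
h = 18.1 km × 395/3257 = 2.2 km.

2.2 km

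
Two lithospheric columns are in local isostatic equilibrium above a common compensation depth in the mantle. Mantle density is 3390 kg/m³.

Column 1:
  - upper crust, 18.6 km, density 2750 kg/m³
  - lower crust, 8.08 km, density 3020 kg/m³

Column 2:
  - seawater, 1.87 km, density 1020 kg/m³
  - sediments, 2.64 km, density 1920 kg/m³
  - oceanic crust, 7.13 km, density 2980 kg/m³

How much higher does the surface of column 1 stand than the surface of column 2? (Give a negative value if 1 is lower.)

1.08 km

For any compensation level in the mantle, the mantle terms cancel and isostasy reduces to e = (Σt_1 − Σt_2) − (Σ(ρt)_1 − Σ(ρt)_2) / ρ_m.
Σt_1 = 26.68 km; Σt_2 = 11.64 km; Σ(ρt)_1 = 75551.6; Σ(ρt)_2 = 28223.6 (in km·kg/m³).
e = (26.68 − 11.64) − (75551.6 − 28223.6) / 3390 = 1.08 km.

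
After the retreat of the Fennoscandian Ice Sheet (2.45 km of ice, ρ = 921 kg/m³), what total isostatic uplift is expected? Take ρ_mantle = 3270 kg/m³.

Removing the load lets mantle flow back in; uplift u satisfies ρ_ice t = ρ_m u.
u = t ρ_ice/ρ_m = 2.45 km × 921/3270 = 0.69 km.

0.69 km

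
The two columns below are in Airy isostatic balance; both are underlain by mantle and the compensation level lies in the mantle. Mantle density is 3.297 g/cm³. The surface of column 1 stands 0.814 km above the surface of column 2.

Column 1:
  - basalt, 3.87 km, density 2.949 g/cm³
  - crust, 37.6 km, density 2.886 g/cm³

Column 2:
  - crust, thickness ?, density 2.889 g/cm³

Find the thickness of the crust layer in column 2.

Take the compensation level at the base of the deeper column (depth z_c below the surface of column 1) and equate Σ ρ_i t_i down to z_c; mantle fills any gap and the z_c terms cancel.
Column 1: 3.87×2.949 + 37.6×2.886 + (z_c − 41.47)×3.297
Column 2: 0.814×0 + x×2.889 + (z_c − 0.814 − 0 − x)×3.297
The z_c×3.297 term appears on both sides and cancels. Collect the known terms of each column as K = Σ(ρt)_known − 3.297 × (depth of known layers): K_1 = 119.92623 − 3.297×41.47 = −16.80036; K_2 = 0 − 3.297×(0.814 + 0) = −2.683758.
Balance: K_1 = K_2 − x×(3.297 − 2.889), so x = (K_2 − K_1)/(3.297 − 2.889) = 14.1166/0.408 = 34.6 km.

34.6 km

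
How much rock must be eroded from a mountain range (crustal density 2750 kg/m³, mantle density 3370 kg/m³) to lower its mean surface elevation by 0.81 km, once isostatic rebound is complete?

4.4 km

Net drop Δ = e − u = e − e ρ_c/ρ_m = e (ρ_m − ρ_c)/ρ_m.
e = Δ ρ_m/(ρ_m − ρ_c) = 0.81 km × 3370/620 = 4.4 km.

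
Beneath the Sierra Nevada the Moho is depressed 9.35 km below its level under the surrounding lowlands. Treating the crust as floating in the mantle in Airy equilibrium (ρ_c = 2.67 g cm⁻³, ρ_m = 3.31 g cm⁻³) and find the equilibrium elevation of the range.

2.24 km

Isostatic balance requires: ρ_c h = (ρ_m − ρ_c) r.
h = r (ρ_m − ρ_c) / ρ_c = 9.35 km × (3.31 − 2.67) / 2.67 = 2.24 km.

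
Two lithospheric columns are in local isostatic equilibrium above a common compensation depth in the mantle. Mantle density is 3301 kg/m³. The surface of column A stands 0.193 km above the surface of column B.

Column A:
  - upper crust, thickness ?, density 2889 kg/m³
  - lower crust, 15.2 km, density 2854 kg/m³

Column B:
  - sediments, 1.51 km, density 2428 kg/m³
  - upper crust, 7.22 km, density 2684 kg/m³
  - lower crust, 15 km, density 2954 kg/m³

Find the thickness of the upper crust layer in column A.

11.7 km

Take the compensation level at the base of the deeper column (depth z_c below the surface of column A) and equate Σ ρ_i t_i down to z_c; mantle fills any gap and the z_c terms cancel.
Column A: x×2889 + 15.2×2854 + (z_c − 15.2 − x)×3301
Column B: 0.193×0 + 1.51×2428 + 7.22×2684 + 15×2954 + (z_c − 0.193 − 23.73)×3301
The z_c×3301 term appears on both sides and cancels. Collect the known terms of each column as K = Σ(ρt)_known − 3301 × (depth of known layers): K_A = 43380.8 − 3301×15.2 = −6794.4; K_B = 67354.76 − 3301×(0.193 + 23.73) = −11615.063.
Balance: K_A − x×(3301 − 2889) = K_B, so x = (K_A − K_B)/(3301 − 2889) = 4820.66/412 = 11.7 km.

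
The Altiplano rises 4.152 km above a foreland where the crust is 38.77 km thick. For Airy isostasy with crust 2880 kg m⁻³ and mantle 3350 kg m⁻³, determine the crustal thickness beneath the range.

Root depth r = h ρ_c / (ρ_m − ρ_c) = 4.152 km × 2880 / 470 = 25.44 km.
Total thickness = T + h + r = 38.77 km + 4.152 km + 25.44 km = 68.4 km.

68.4 km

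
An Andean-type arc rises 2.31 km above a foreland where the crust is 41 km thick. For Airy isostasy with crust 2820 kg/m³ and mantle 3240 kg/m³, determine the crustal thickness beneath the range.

Root depth r = h ρ_c / (ρ_m − ρ_c) = 2.31 km × 2820 / 420 = 15.51 km.
Total thickness = T + h + r = 41 km + 2.31 km + 15.51 km = 58.8 km.

58.8 km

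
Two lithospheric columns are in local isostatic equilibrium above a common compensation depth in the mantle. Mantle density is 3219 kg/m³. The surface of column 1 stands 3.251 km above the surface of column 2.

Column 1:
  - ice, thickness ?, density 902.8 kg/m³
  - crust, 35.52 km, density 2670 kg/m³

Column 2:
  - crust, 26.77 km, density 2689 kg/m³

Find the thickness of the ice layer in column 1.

2.22 km

Take the compensation level at the base of the deeper column (depth z_c below the surface of column 1) and equate Σ ρ_i t_i down to z_c; mantle fills any gap and the z_c terms cancel.
Column 1: x×902.8 + 35.52×2670 + (z_c − 35.52 − x)×3219
Column 2: 3.251×0 + 26.77×2689 + (z_c − 3.251 − 26.77)×3219
The z_c×3219 term appears on both sides and cancels. Collect the known terms of each column as K = Σ(ρt)_known − 3219 × (depth of known layers): K_1 = 94838.4 − 3219×35.52 = −19500.48; K_2 = 71984.53 − 3219×(3.251 + 26.77) = −24653.069.
Balance: K_1 − x×(3219 − 902.8) = K_2, so x = (K_1 − K_2)/(3219 − 902.8) = 5152.59/2316.2 = 2.22 km.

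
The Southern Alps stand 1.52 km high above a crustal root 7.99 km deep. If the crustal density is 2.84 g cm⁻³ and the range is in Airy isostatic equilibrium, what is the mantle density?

Airy balance: ρ_c h = (ρ_m − ρ_c) r → ρ_m = ρ_c (1 + h/r).
ρ_m = 2.84 × (1 + 1.52 km/7.99 km) = 3.38 g cm⁻³.

3.38 g cm⁻³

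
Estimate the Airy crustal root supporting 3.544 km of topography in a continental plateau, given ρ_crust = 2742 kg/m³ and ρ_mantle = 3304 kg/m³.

17.3 km

By Archimedes' principle applied to the lithosphere: the weight of the topography is balanced by the buoyancy of the root, ρ_c h = (ρ_m − ρ_c) r.
r = h · ρ_c / (ρ_m − ρ_c) = 3.544 km × 2742 / (3304 − 2742) = 17.3 km.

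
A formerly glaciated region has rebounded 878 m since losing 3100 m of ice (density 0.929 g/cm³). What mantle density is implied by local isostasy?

3.28 g/cm³

ρ_m = ρ_ice t / u = 0.929 × 3100 m/878 m = 3.28 g/cm³.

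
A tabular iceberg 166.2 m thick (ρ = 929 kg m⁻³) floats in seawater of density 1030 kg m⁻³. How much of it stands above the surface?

Floating equilibrium: submerged depth d = t ρ_obj/ρ_fluid = 166.2 m × 929/1030 = 149.9 m.
Freeboard = t − d = 166.2 m − 149.9 m = 16.3 m.

16.3 m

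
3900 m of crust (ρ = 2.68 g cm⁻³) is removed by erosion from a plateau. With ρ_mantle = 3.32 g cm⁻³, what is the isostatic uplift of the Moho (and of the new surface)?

3150 m

Unloading: uplift u = e ρ_c/ρ_m = 3900 m × 2.68/3.32 = 3150 m.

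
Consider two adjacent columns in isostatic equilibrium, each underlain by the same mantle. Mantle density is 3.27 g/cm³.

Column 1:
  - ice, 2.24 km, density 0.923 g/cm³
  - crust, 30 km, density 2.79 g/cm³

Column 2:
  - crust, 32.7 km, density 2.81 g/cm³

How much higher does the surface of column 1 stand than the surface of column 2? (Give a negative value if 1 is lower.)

1.41 km

For any compensation level in the mantle, the mantle terms cancel and isostasy reduces to e = (Σt_1 − Σt_2) − (Σ(ρt)_1 − Σ(ρt)_2) / ρ_m.
Σt_1 = 32.24 km; Σt_2 = 32.7 km; Σ(ρt)_1 = 85.76752; Σ(ρt)_2 = 91.887 (in km·g/cm³).
e = (32.24 − 32.7) − (85.76752 − 91.887) / 3.27 = 1.41 km.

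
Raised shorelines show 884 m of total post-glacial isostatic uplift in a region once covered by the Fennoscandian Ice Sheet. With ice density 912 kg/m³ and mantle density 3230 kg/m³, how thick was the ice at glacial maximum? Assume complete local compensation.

3130 m

u = t ρ_ice/ρ_m → t = u ρ_m/ρ_ice = 884 m × 3230/912 = 3130 m.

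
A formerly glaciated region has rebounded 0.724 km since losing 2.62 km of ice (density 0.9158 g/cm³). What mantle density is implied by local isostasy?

3.31 g/cm³

ρ_m = ρ_ice t / u = 0.9158 × 2.62 km/0.724 km = 3.31 g/cm³.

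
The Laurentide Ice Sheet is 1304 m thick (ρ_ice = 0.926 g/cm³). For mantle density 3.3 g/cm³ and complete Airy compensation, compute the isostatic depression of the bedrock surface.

366 m

Isostatic balance requires: the ice load ρ_ice t is balanced by mantle displaced below, ρ_m s.
s = t ρ_ice / ρ_m = 1304 m × 0.926/3.3 = 366 m.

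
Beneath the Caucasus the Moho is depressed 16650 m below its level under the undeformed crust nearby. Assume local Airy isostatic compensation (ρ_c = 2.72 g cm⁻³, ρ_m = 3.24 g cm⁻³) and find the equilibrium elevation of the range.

3180 m

For local isostatic compensation: ρ_c h = (ρ_m − ρ_c) r.
h = r (ρ_m − ρ_c) / ρ_c = 16650 m × (3.24 − 2.72) / 2.72 = 3180 m.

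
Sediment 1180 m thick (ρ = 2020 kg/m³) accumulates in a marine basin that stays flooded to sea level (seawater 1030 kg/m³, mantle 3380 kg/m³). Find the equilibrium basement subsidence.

Submarine loading: the sediment displaces seawater, and the subsidence is in turn flooded, so s (ρ_m − ρ_w) = t (ρ_sed − ρ_w).
s = 1180 m × (2020 − 1030) / (3380 − 1030) = 497 m.

497 m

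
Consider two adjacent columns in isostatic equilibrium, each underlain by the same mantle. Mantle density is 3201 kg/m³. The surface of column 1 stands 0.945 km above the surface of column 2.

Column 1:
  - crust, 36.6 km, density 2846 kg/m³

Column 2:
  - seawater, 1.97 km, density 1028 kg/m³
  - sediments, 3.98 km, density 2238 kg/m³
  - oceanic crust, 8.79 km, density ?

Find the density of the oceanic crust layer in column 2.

2990 kg/m³

Take the compensation level at the base of the deeper column (depth z_c below the surface of column 1) and equate Σ ρ_i t_i down to z_c; mantle fills any gap and the z_c terms cancel.
Column 1: 36.6×2846 + (z_c − 36.6)×3201
Column 2: 0.945×0 + 1.97×1028 + 3.98×2238 + 8.79×ρ + (z_c − 0.945 − 14.74)×3201
The z_c×3201 term appears on both sides and cancels. Collect the known terms of each column as K = Σ(ρt)_known − 3201 × (depth of known layers): K_1 = 104163.6 − 3201×36.6 = −12993; K_2 = 10932.4 − 3201×(0.945 + 14.74) = −39275.285.
Balance: K_1 = K_2 + 8.79×ρ, so ρ = (K_1 − K_2)/8.79 = 26282.3/8.79 = 2990 kg/m³.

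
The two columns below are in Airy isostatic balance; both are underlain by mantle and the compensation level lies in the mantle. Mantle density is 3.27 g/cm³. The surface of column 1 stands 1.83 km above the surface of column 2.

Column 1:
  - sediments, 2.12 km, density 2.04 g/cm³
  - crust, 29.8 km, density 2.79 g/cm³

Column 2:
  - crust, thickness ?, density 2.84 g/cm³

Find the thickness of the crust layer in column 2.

25.4 km

Take the compensation level at the base of the deeper column (depth z_c below the surface of column 1) and equate Σ ρ_i t_i down to z_c; mantle fills any gap and the z_c terms cancel.
Column 1: 2.12×2.04 + 29.8×2.79 + (z_c − 31.92)×3.27
Column 2: 1.83×0 + x×2.84 + (z_c − 1.83 − 0 − x)×3.27
The z_c×3.27 term appears on both sides and cancels. Collect the known terms of each column as K = Σ(ρt)_known − 3.27 × (depth of known layers): K_1 = 87.4668 − 3.27×31.92 = −16.9116; K_2 = 0 − 3.27×(1.83 + 0) = −5.9841.
Balance: K_1 = K_2 − x×(3.27 − 2.84), so x = (K_2 − K_1)/(3.27 − 2.84) = 10.9275/0.43 = 25.4 km.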